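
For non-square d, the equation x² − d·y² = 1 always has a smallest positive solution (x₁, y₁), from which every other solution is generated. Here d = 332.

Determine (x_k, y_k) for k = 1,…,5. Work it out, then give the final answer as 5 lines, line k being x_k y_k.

√332 = [18; 4,1,1,8,1,1,4,36, …], period ℓ=8 (even) → k=7
a_0=18:  p_0=18·1+0=18,  q_0=18·0+1=1
…
a_2=1:  p_2=1·73+18=91,  q_2=1·4+1=5
a_3=1:  p_3=1·91+73=164,  q_3=1·5+4=9
…
a_6=1:  p_6=1·1567+1403=2970,  q_6=1·86+77=163
a_7=4:  p_7=4·2970+1567=13447,  q_7=4·163+86=738
(x₁, y₁) = (13447, 738);  13447² − 332·738² = 1 ✓
(13447+738√332)^2 = 361643617 + 19847772√332
(13447+738√332)^3 = 9726043422151 + 533785979430√332
(13447+738√332)^4 = 261572211433685377 + 14355640110942648√332
(13447+738√332)^5 = 7034723044571491106887 + 386080584609905595882√332

13447 738
361643617 19847772
9726043422151 533785979430
261572211433685377 14355640110942648
7034723044571491106887 386080584609905595882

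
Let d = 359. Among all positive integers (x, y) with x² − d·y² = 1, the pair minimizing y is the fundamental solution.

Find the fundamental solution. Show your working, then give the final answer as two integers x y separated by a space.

[18; 1,17,1,36] for √359; ℓ=4 ⇒ convergent index 3
step 0: (18, 1)  from 18·(1,0) + (0,1)
step 1: (19, 1)  from 1·(18,1) + (1,0)
step 2: (341, 18)  from 17·(19,1) + (18,1)
step 3: (360, 19)  from 1·(341,18) + (19,1)
(x₁, y₁) = (360, 19);  360² − 359·19² = 1 ✓

360 19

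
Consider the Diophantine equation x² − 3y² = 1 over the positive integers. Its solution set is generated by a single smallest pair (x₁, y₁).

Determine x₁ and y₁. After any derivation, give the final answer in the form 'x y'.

2 1

√3 = [1; 1,2, …], period ℓ=2 (even) → k=1
k=0  a_k=1  p_k/q_k = 1/1
k=1  a_k=1  p_k/q_k = 2/1
→ (2, 1).  Check: 2²=4, 3·1²=3, difference 1.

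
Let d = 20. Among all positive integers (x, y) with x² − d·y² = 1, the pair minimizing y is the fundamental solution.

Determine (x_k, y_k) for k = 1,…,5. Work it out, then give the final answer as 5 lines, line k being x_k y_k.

9 2
161 36
2889 646
51841 11592
930249 208010

√20 = [4; 2,8, …], period ℓ=2 (even) → k=1
a_0=4:  p_0=4·1+0=4,  q_0=4·0+1=1
a_1=2:  p_1=2·4+1=9,  q_1=2·1+0=2
fundamental: x₁=9, y₁=2  (since 81 − 20·4 = 1)
(x_2, y_2) = (9·9 + 20·2·2, 9·2 + 2·9) = (161, 36)
(x_3, y_3) = (9·161 + 20·2·36, 9·36 + 2·161) = (2889, 646)
(x_4, y_4) = (9·2889 + 20·2·646, 9·646 + 2·2889) = (51841, 11592)
(x_5, y_5) = (9·51841 + 20·2·11592, 9·11592 + 2·51841) = (930249, 208010)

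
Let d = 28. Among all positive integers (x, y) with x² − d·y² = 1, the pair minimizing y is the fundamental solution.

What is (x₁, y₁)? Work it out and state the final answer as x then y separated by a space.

d=28: √d = [5; 3,2,3,10] (ℓ=4, even), read p_3/q_3
i=0: a=5 ⇒ p=5, q=1
i=1: a=3 ⇒ p=16, q=3
i=2: a=2 ⇒ p=37, q=7
i=3: a=3 ⇒ p=127, q=24
fundamental: x₁=127, y₁=24  (since 16129 − 28·576 = 1)

127 24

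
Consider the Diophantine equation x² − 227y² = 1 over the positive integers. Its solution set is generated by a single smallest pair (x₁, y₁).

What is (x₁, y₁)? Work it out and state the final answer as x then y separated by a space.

√227 → a₀=15, period (15,30); ℓ=2 even so k=1
k=0  a_k=15  p_k/q_k = 15/1
k=1  a_k=15  p_k/q_k = 226/15
(x₁, y₁) = (226, 15);  226² − 227·15² = 1 ✓

226 15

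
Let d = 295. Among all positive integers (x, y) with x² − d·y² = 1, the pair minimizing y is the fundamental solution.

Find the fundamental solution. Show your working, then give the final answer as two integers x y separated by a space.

2024999 117900

[17; 5,1,2,3,2,6,2,3,2,1,5,34] for √295; ℓ=12 ⇒ convergent index 11
a_0=17:  p_0=17·1+0=17,  q_0=17·0+1=1
…
a_2=1:  p_2=1·86+17=103,  q_2=1·5+1=6
…
a_6=6:  p_6=6·2250+979=14479,  q_6=6·131+57=843
…
a_8=3:  p_8=3·31208+14479=108103,  q_8=3·1817+843=6294
…
a_10=1:  p_10=1·247414+108103=355517,  q_10=1·14405+6294=20699
a_11=5:  p_11=5·355517+247414=2024999,  q_11=5·20699+14405=117900
(x₁, y₁) = (2024999, 117900);  2024999² − 295·117900² = 1 ✓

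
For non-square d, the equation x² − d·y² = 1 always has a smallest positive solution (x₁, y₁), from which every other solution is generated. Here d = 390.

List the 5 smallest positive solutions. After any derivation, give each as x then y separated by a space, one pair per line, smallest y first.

79 4
12481 632
1971919 99852
311550721 15775984
49223041999 2492505620

√390 = [19; 1,2,1,38, …], period ℓ=4 (even) → k=3
k=0  a_k=19  p_k/q_k = 19/1
k=1  a_k=1  p_k/q_k = 20/1
k=2  a_k=2  p_k/q_k = 59/3
k=3  a_k=1  p_k/q_k = 79/4
→ (79, 4).  Check: 79²=6241, 390·4²=6240, difference 1.
k=2:  x_2 = 79·79+390·4·4 = 12481,  y_2 = 79·4+4·79 = 632
k=3:  x_3 = 79·12481+390·4·632 = 1971919,  y_3 = 79·632+4·12481 = 99852
k=4:  x_4 = 79·1971919+390·4·99852 = 311550721,  y_4 = 79·99852+4·1971919 = 15775984
k=5:  x_5 = 79·311550721+390·4·15775984 = 49223041999,  y_5 = 79·15775984+4·311550721 = 2492505620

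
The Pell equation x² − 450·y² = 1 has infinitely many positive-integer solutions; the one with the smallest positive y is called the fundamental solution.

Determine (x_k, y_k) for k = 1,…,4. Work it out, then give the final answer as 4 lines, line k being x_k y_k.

19601 924
768398401 36222648
30122754096401 1420000245972
1180872205318713601 55666849606371696

[21; 4,1,2,4,2,1,4,42] for √450; ℓ=8 ⇒ convergent index 7
a_0=21:  p_0=21·1+0=21,  q_0=21·0+1=1
a_1=4:  p_1=4·21+1=85,  q_1=4·1+0=4
a_2=1:  p_2=1·85+21=106,  q_2=1·4+1=5
a_3=2:  p_3=2·106+85=297,  q_3=2·5+4=14
a_4=4:  p_4=4·297+106=1294,  q_4=4·14+5=61
…
a_6=1:  p_6=1·2885+1294=4179,  q_6=1·136+61=197
a_7=4:  p_7=4·4179+2885=19601,  q_7=4·197+136=924
→ (19601, 924).  Check: 19601²=384199201, 450·924²=384199200, difference 1.
(19601+924√450)^2 = 768398401 + 36222648√450
(19601+924√450)^3 = 30122754096401 + 1420000245972√450
(19601+924√450)^4 = 1180872205318713601 + 55666849606371696√450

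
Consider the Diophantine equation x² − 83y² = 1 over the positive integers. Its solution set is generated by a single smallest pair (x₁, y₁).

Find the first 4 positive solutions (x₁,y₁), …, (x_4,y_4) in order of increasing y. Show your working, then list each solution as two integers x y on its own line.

82 9
13447 1476
2205226 242055
361643617 39695544

√83 = [9; 9,18, …], period ℓ=2 (even) → k=1
k=0  a_k=9  p_k/q_k = 9/1
k=1  a_k=9  p_k/q_k = 82/9
fundamental: x₁=82, y₁=9  (since 6724 − 83·81 = 1)
(82+9√83)^2 = 13447 + 1476√83
(82+9√83)^3 = 2205226 + 242055√83
(82+9√83)^4 = 361643617 + 39695544√83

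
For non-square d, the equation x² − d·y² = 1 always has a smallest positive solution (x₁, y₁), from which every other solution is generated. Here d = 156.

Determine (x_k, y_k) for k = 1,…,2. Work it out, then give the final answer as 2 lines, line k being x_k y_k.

25 2
1249 100

√156 → a₀=12, period (2,24); ℓ=2 even so k=1
step 0: (12, 1)  from 12·(1,0) + (0,1)
step 1: (25, 2)  from 2·(12,1) + (1,0)
(x₁, y₁) = (25, 2);  25² − 156·2² = 1 ✓
(x_2, y_2) = (25·25 + 156·2·2, 25·2 + 2·25) = (1249, 100)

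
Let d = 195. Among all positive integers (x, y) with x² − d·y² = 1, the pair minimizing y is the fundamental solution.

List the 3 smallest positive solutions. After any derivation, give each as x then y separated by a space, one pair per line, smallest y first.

[13; 1,26] for √195; ℓ=2 ⇒ convergent index 1
i=0: a=13 ⇒ p=13, q=1
i=1: a=1 ⇒ p=14, q=1
→ (14, 1).  Check: 14²=196, 195·1²=195, difference 1.
n=2: (14,1)∘(14,1) = (14·14+195·1·1, 14·1+1·14) = (391,28)
n=3: (391,28)∘(14,1) = (14·391+195·1·28, 14·28+1·391) = (10934,783)

14 1
391 28
10934 783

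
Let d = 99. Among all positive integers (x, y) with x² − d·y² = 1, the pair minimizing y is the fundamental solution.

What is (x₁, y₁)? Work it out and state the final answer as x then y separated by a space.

√99 → a₀=9, period (1,18); ℓ=2 even so k=1
i=0: a=9 ⇒ p=9, q=1
i=1: a=1 ⇒ p=10, q=1
(x₁, y₁) = (10, 1);  10² − 99·1² = 1 ✓

10 1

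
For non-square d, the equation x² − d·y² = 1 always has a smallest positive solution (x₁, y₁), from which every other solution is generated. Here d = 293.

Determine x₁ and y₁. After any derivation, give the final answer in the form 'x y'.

√293 → a₀=17, period (8,1,1,8,34); ℓ=5 odd so k=9
a_0=17:  p_0=17·1+0=17,  q_0=17·0+1=1
…
a_3=1:  p_3=1·154+137=291,  q_3=1·9+8=17
a_4=8:  p_4=8·291+154=2482,  q_4=8·17+9=145
…
a_8=1:  p_8=1·764593+679914=1444507,  q_8=1·44668+39721=84389
a_9=8:  p_9=8·1444507+764593=12320649,  q_9=8·84389+44668=719780
→ (12320649, 719780).  Check: 12320649²=151798391781201, 293·719780²=151798391781200, difference 1.

12320649 719780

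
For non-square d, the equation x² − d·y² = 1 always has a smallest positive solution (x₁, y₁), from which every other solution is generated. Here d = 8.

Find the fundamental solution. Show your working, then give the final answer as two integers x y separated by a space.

3 1

√8 = [2; 1,4, …], period ℓ=2 (even) → k=1
k=0  a_k=2  p_k/q_k = 2/1
k=1  a_k=1  p_k/q_k = 3/1
fundamental: x₁=3, y₁=1  (since 9 − 8·1 = 1)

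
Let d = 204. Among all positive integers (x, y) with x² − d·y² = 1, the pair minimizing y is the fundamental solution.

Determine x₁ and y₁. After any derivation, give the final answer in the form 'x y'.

√204 → a₀=14, period (3,1,1,6,1,1,3,28); ℓ=8 even so k=7
k=0  a_k=14  p_k/q_k = 14/1
…
k=2  a_k=1  p_k/q_k = 57/4
…
k=6  a_k=1  p_k/q_k = 1414/99
k=7  a_k=3  p_k/q_k = 4999/350
→ (4999, 350).  Check: 4999²=24990001, 204·350²=24990000, difference 1.

4999 350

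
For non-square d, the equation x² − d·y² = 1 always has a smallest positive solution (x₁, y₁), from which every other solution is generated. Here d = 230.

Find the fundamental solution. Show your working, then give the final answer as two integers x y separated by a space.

91 6

√230 → a₀=15, period (6,30); ℓ=2 even so k=1
k=0  a_k=15  p_k/q_k = 15/1
k=1  a_k=6  p_k/q_k = 91/6
(x₁, y₁) = (91, 6);  91² − 230·6² = 1 ✓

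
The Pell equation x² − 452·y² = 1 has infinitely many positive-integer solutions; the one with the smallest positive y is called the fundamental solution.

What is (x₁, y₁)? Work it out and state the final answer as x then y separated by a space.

[21; 3,1,5,3,10,3,5,1,3,42] for √452; ℓ=10 ⇒ convergent index 9
a_0=21:  p_0=21·1+0=21,  q_0=21·0+1=1
a_1=3:  p_1=3·21+1=64,  q_1=3·1+0=3
…
a_7=5:  p_7=5·49579+16009=263904,  q_7=5·2332+753=12413
a_8=1:  p_8=1·263904+49579=313483,  q_8=1·12413+2332=14745
a_9=3:  p_9=3·313483+263904=1204353,  q_9=3·14745+12413=56648
(x₁, y₁) = (1204353, 56648);  1204353² − 452·56648² = 1 ✓

1204353 56648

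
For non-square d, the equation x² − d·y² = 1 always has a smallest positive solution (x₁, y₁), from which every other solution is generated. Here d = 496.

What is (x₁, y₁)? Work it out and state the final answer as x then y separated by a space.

d=496: √d = [22; 3,1,2,4,1,…,1,3,44] (ℓ=16, even), read p_15/q_15
a_0=22:  p_0=22·1+0=22,  q_0=22·0+1=1
a_1=3:  p_1=3·22+1=67,  q_1=3·1+0=3
a_2=1:  p_2=1·67+22=89,  q_2=1·3+1=4
…
a_4=4:  p_4=4·245+89=1069,  q_4=4·11+4=48
a_5=1:  p_5=1·1069+245=1314,  q_5=1·48+11=59
a_6=1:  p_6=1·1314+1069=2383,  q_6=1·59+48=107
a_7=2:  p_7=2·2383+1314=6080,  q_7=2·107+59=273
…
a_10=1:  p_10=1·35166+14543=49709,  q_10=1·1579+653=2232
a_11=1:  p_11=1·49709+35166=84875,  q_11=1·2232+1579=3811
a_12=4:  p_12=4·84875+49709=389209,  q_12=4·3811+2232=17476
…
a_14=1:  p_14=1·863293+389209=1252502,  q_14=1·38763+17476=56239
a_15=3:  p_15=3·1252502+863293=4620799,  q_15=3·56239+38763=207480
fundamental: x₁=4620799, y₁=207480  (since 21351783398401 − 496·43047950400 = 1)

4620799 207480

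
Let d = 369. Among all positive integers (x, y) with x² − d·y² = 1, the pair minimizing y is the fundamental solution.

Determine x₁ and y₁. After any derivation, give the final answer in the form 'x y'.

8396801 437120

√369 → a₀=19, period (4,1,3,2,7,4,7,2,3,1,4,38); ℓ=12 even so k=11
k=0  a_k=19  p_k/q_k = 19/1
…
k=2  a_k=1  p_k/q_k = 96/5
…
k=4  a_k=2  p_k/q_k = 826/43
…
k=6  a_k=4  p_k/q_k = 25414/1323
…
k=10  a_k=1  p_k/q_k = 1758061/91521
k=11  a_k=4  p_k/q_k = 8396801/437120
→ (8396801, 437120).  Check: 8396801²=70506267033601, 369·437120²=70506267033600, difference 1.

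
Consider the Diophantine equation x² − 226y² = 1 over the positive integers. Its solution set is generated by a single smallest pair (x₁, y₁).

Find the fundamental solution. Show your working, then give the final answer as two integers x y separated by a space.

451 30

√226 = [15; 30, …], period ℓ=1 (odd) → k=1
i=0: a=15 ⇒ p=15, q=1
i=1: a=30 ⇒ p=451, q=30
→ (451, 30).  Check: 451²=203401, 226·30²=203400, difference 1.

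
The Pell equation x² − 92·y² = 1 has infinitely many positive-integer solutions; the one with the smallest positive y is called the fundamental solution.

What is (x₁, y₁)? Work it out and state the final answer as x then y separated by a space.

1151 120

√92 → a₀=9, period (1,1,2,4,2,1,1,18); ℓ=8 even so k=7
a_0=9:  p_0=9·1+0=9,  q_0=9·0+1=1
a_1=1:  p_1=1·9+1=10,  q_1=1·1+0=1
…
a_3=2:  p_3=2·19+10=48,  q_3=2·2+1=5
a_4=4:  p_4=4·48+19=211,  q_4=4·5+2=22
a_5=2:  p_5=2·211+48=470,  q_5=2·22+5=49
a_6=1:  p_6=1·470+211=681,  q_6=1·49+22=71
a_7=1:  p_7=1·681+470=1151,  q_7=1·71+49=120
→ (1151, 120).  Check: 1151²=1324801, 92·120²=1324800, difference 1.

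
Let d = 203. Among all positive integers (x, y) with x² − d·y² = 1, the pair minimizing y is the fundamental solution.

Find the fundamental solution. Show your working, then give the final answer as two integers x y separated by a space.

√203 = [14; 4,28, …], period ℓ=2 (even) → k=1
a_0=14:  p_0=14·1+0=14,  q_0=14·0+1=1
a_1=4:  p_1=4·14+1=57,  q_1=4·1+0=4
fundamental: x₁=57, y₁=4  (since 3249 − 203·16 = 1)

57 4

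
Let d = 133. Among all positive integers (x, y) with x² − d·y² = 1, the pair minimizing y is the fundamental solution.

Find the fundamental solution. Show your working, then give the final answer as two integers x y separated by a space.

√133 → a₀=11, period (1,1,7,5,1,…,1,1,22); ℓ=16 even so k=15
step 0: (11, 1)  from 11·(1,0) + (0,1)
…
step 2: (23, 2)  from 1·(12,1) + (11,1)
…
step 4: (888, 77)  from 5·(173,15) + (23,2)
step 5: (1061, 92)  from 1·(888,77) + (173,15)
…
step 8: (7969, 691)  from 2·(3010,261) + (1949,169)
step 9: (10979, 952)  from 1·(7969,691) + (3010,261)
step 10: (18948, 1643)  from 1·(10979,952) + (7969,691)
step 11: (29927, 2595)  from 1·(18948,1643) + (10979,952)
step 12: (168583, 14618)  from 5·(29927,2595) + (18948,1643)
step 13: (1210008, 104921)  from 7·(168583,14618) + (29927,2595)
step 14: (1378591, 119539)  from 1·(1210008,104921) + (168583,14618)
step 15: (2588599, 224460)  from 1·(1378591,119539) + (1210008,104921)
→ (2588599, 224460).  Check: 2588599²=6700844782801, 133·224460²=6700844782800, difference 1.

2588599 224460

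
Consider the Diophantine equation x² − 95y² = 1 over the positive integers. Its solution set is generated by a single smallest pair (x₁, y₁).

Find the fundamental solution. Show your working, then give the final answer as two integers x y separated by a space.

39 4

√95 → a₀=9, period (1,2,1,18); ℓ=4 even so k=3
step 0: (9, 1)  from 9·(1,0) + (0,1)
step 1: (10, 1)  from 1·(9,1) + (1,0)
step 2: (29, 3)  from 2·(10,1) + (9,1)
step 3: (39, 4)  from 1·(29,3) + (10,1)
fundamental: x₁=39, y₁=4  (since 1521 − 95·16 = 1)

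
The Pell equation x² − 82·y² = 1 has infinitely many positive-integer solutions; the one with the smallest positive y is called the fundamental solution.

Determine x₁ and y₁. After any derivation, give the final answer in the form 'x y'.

d=82: √d = [9; 18] (ℓ=1, odd), read p_1/q_1
k=0  a_k=9  p_k/q_k = 9/1
k=1  a_k=18  p_k/q_k = 163/18
fundamental: x₁=163, y₁=18  (since 26569 − 82·324 = 1)

163 18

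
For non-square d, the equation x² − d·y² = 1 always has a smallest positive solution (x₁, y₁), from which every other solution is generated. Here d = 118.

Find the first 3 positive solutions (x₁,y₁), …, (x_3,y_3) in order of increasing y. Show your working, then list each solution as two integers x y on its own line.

306917 28254
188396089777 17343265836
115643925371868101 10645886241146970

d=118: √d = [10; 1,6,3,2,10,2,3,6,1,20] (ℓ=10, even), read p_9/q_9
k=0  a_k=10  p_k/q_k = 10/1
k=1  a_k=1  p_k/q_k = 11/1
k=2  a_k=6  p_k/q_k = 76/7
…
k=4  a_k=2  p_k/q_k = 554/51
k=5  a_k=10  p_k/q_k = 5779/532
k=6  a_k=2  p_k/q_k = 12112/1115
k=7  a_k=3  p_k/q_k = 42115/3877
k=8  a_k=6  p_k/q_k = 264802/24377
k=9  a_k=1  p_k/q_k = 306917/28254
fundamental: x₁=306917, y₁=28254  (since 94198044889 − 118·798288516 = 1)
n=2: (306917,28254)∘(306917,28254) = (306917·306917+118·28254·28254, 306917·28254+28254·306917) = (188396089777,17343265836)
n=3: (188396089777,17343265836)∘(306917,28254) = (306917·188396089777+118·28254·17343265836, 306917·17343265836+28254·188396089777) = (115643925371868101,10645886241146970)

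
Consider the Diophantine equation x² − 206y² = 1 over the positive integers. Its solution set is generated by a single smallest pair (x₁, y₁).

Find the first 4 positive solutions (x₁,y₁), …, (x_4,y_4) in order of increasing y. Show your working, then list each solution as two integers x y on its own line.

d=206: √d = [14; 2,1,5,14,5,1,2,28] (ℓ=8, even), read p_7/q_7
a_0=14:  p_0=14·1+0=14,  q_0=14·0+1=1
…
a_4=14:  p_4=14·244+43=3459,  q_4=14·17+3=241
…
a_6=1:  p_6=1·17539+3459=20998,  q_6=1·1222+241=1463
a_7=2:  p_7=2·20998+17539=59535,  q_7=2·1463+1222=4148
→ (59535, 4148).  Check: 59535²=3544416225, 206·4148²=3544416224, difference 1.
k=2:  x_2 = 59535·59535+206·4148·4148 = 7088832449,  y_2 = 59535·4148+4148·59535 = 493902360
k=3:  x_3 = 59535·7088832449+206·4148·493902360 = 844067279642895,  y_3 = 59535·493902360+4148·7088832449 = 58808954001052
k=4:  x_4 = 59535·844067279642895+206·4148·58808954001052 = 100503090979990675201,  y_4 = 59535·58808954001052+4148·844067279642895 = 7002382152411359280

59535 4148
7088832449 493902360
844067279642895 58808954001052
100503090979990675201 7002382152411359280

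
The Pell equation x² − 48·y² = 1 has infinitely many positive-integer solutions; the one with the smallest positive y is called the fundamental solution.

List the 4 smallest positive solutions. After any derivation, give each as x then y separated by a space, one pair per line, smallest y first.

d=48: √d = [6; 1,12] (ℓ=2, even), read p_1/q_1
i=0: a=6 ⇒ p=6, q=1
i=1: a=1 ⇒ p=7, q=1
fundamental: x₁=7, y₁=1  (since 49 − 48·1 = 1)
(7+1√48)^2 = 97 + 14√48
(7+1√48)^3 = 1351 + 195√48
(7+1√48)^4 = 18817 + 2716√48

7 1
97 14
1351 195
18817 2716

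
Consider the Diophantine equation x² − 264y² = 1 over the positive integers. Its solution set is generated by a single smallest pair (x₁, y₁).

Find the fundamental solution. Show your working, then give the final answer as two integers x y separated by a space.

65 4

d=264: √d = [16; 4,32] (ℓ=2, even), read p_1/q_1
k=0  a_k=16  p_k/q_k = 16/1
k=1  a_k=4  p_k/q_k = 65/4
fundamental: x₁=65, y₁=4  (since 4225 − 264·16 = 1)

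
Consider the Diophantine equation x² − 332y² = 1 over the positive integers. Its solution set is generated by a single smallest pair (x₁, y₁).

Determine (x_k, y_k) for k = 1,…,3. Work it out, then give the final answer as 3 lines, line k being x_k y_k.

13447 738
361643617 19847772
9726043422151 533785979430

√332 → a₀=18, period (4,1,1,8,1,1,4,36); ℓ=8 even so k=7
k=0  a_k=18  p_k/q_k = 18/1
k=1  a_k=4  p_k/q_k = 73/4
k=2  a_k=1  p_k/q_k = 91/5
k=3  a_k=1  p_k/q_k = 164/9
k=4  a_k=8  p_k/q_k = 1403/77
k=5  a_k=1  p_k/q_k = 1567/86
k=6  a_k=1  p_k/q_k = 2970/163
k=7  a_k=4  p_k/q_k = 13447/738
(x₁, y₁) = (13447, 738);  13447² − 332·738² = 1 ✓
n=2: (13447,738)∘(13447,738) = (13447·13447+332·738·738, 13447·738+738·13447) = (361643617,19847772)
n=3: (361643617,19847772)∘(13447,738) = (13447·361643617+332·738·19847772, 13447·19847772+738·361643617) = (9726043422151,533785979430)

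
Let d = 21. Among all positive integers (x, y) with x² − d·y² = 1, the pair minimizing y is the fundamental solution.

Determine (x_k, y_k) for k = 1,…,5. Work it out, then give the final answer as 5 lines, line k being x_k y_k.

55 12
6049 1320
665335 145188
73180801 15969360
8049222775 1756484412

√21 → a₀=4, period (1,1,2,1,1,8); ℓ=6 even so k=5
k=0  a_k=4  p_k/q_k = 4/1
k=1  a_k=1  p_k/q_k = 5/1
k=2  a_k=1  p_k/q_k = 9/2
k=3  a_k=2  p_k/q_k = 23/5
k=4  a_k=1  p_k/q_k = 32/7
k=5  a_k=1  p_k/q_k = 55/12
(x₁, y₁) = (55, 12);  55² − 21·12² = 1 ✓
(55+12√21)^2 = 6049 + 1320√21
(55+12√21)^3 = 665335 + 145188√21
(55+12√21)^4 = 73180801 + 15969360√21
(55+12√21)^5 = 8049222775 + 1756484412√21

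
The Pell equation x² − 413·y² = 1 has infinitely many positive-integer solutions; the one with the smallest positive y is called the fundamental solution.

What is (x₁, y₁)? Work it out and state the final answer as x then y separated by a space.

d=413: √d = [20; 3,9,1,4,1,9,3,40] (ℓ=8, even), read p_7/q_7
k=0  a_k=20  p_k/q_k = 20/1
k=1  a_k=3  p_k/q_k = 61/3
…
k=3  a_k=1  p_k/q_k = 630/31
…
k=5  a_k=1  p_k/q_k = 3719/183
k=6  a_k=9  p_k/q_k = 36560/1799
k=7  a_k=3  p_k/q_k = 113399/5580
(x₁, y₁) = (113399, 5580);  113399² − 413·5580² = 1 ✓

113399 5580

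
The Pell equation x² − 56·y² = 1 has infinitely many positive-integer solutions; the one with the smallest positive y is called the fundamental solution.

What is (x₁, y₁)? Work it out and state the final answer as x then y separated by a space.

15 2

√56 = [7; 2,14, …], period ℓ=2 (even) → k=1
i=0: a=7 ⇒ p=7, q=1
i=1: a=2 ⇒ p=15, q=2
fundamental: x₁=15, y₁=2  (since 225 − 56·4 = 1)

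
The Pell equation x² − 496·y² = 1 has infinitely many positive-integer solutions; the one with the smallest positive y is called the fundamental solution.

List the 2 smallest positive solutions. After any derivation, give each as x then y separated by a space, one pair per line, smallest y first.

4620799 207480
42703566796801 1917446753040

√496 = [22; 3,1,2,4,1,…,1,3,44, …], period ℓ=16 (even) → k=15
k=0  a_k=22  p_k/q_k = 22/1
k=1  a_k=3  p_k/q_k = 67/3
k=2  a_k=1  p_k/q_k = 89/4
…
k=4  a_k=4  p_k/q_k = 1069/48
…
k=6  a_k=1  p_k/q_k = 2383/107
k=7  a_k=2  p_k/q_k = 6080/273
…
k=9  a_k=2  p_k/q_k = 35166/1579
k=10  a_k=1  p_k/q_k = 49709/2232
k=11  a_k=1  p_k/q_k = 84875/3811
…
k=14  a_k=1  p_k/q_k = 1252502/56239
k=15  a_k=3  p_k/q_k = 4620799/207480
fundamental: x₁=4620799, y₁=207480  (since 21351783398401 − 496·43047950400 = 1)
n=2: (4620799,207480)∘(4620799,207480) = (4620799·4620799+496·207480·207480, 4620799·207480+207480·4620799) = (42703566796801,1917446753040)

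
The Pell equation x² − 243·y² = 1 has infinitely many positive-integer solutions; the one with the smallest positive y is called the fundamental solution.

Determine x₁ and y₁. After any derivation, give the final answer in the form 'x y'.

d=243: √d = [15; 1,1,2,3,15,3,2,1,1,30] (ℓ=10, even), read p_9/q_9
k=0  a_k=15  p_k/q_k = 15/1
k=1  a_k=1  p_k/q_k = 16/1
…
k=4  a_k=3  p_k/q_k = 265/17
k=5  a_k=15  p_k/q_k = 4053/260
…
k=7  a_k=2  p_k/q_k = 28901/1854
k=8  a_k=1  p_k/q_k = 41325/2651
k=9  a_k=1  p_k/q_k = 70226/4505
fundamental: x₁=70226, y₁=4505  (since 4931691076 − 243·20295025 = 1)

70226 4505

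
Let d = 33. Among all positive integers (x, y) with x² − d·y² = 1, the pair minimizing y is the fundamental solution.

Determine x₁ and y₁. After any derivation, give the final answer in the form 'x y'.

[5; 1,2,1,10] for √33; ℓ=4 ⇒ convergent index 3
k=0  a_k=5  p_k/q_k = 5/1
k=1  a_k=1  p_k/q_k = 6/1
k=2  a_k=2  p_k/q_k = 17/3
k=3  a_k=1  p_k/q_k = 23/4
fundamental: x₁=23, y₁=4  (since 529 − 33·16 = 1)

23 4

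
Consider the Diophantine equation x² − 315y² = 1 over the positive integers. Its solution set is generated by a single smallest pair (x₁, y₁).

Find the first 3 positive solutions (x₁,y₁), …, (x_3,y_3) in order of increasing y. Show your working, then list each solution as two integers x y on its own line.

71 4
10081 568
1431431 80652

d=315: √d = [17; 1,2,1,34] (ℓ=4, even), read p_3/q_3
step 0: (17, 1)  from 17·(1,0) + (0,1)
step 1: (18, 1)  from 1·(17,1) + (1,0)
step 2: (53, 3)  from 2·(18,1) + (17,1)
step 3: (71, 4)  from 1·(53,3) + (18,1)
fundamental: x₁=71, y₁=4  (since 5041 − 315·16 = 1)
(x_2, y_2) = (71·71 + 315·4·4, 71·4 + 4·71) = (10081, 568)
(x_3, y_3) = (71·10081 + 315·4·568, 71·568 + 4·10081) = (1431431, 80652)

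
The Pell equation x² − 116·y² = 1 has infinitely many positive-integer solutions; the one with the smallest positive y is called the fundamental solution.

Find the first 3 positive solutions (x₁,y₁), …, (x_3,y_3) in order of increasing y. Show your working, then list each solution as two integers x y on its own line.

√116 → a₀=10, period (1,3,2,1,4,1,2,3,1,20); ℓ=10 even so k=9
step 0: (10, 1)  from 10·(1,0) + (0,1)
step 1: (11, 1)  from 1·(10,1) + (1,0)
…
step 3: (97, 9)  from 2·(43,4) + (11,1)
…
step 5: (657, 61)  from 4·(140,13) + (97,9)
…
step 8: (7550, 701)  from 3·(2251,209) + (797,74)
step 9: (9801, 910)  from 1·(7550,701) + (2251,209)
→ (9801, 910).  Check: 9801²=96059601, 116·910²=96059600, difference 1.
(9801+910√116)^2 = 192119201 + 17837820√116
(9801+910√116)^3 = 3765920568201 + 349656946730√116

9801 910
192119201 17837820
3765920568201 349656946730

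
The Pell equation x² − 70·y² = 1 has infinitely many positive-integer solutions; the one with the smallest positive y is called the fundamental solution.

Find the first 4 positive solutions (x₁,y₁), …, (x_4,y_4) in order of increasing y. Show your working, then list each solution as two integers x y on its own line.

d=70: √d = [8; 2,1,2,1,2,16] (ℓ=6, even), read p_5/q_5
step 0: (8, 1)  from 8·(1,0) + (0,1)
step 1: (17, 2)  from 2·(8,1) + (1,0)
…
step 4: (92, 11)  from 1·(67,8) + (25,3)
step 5: (251, 30)  from 2·(92,11) + (67,8)
(x₁, y₁) = (251, 30);  251² − 70·30² = 1 ✓
(251+30√70)^2 = 126001 + 15060√70
(251+30√70)^3 = 63252251 + 7560090√70
(251+30√70)^4 = 31752504001 + 3795150120√70

251 30
126001 15060
63252251 7560090
31752504001 3795150120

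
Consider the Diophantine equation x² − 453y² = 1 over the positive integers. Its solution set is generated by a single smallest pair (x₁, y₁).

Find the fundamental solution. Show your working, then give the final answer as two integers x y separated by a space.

1653751 77700

[21; 3,1,1,10,14,10,1,1,3,42] for √453; ℓ=10 ⇒ convergent index 9
k=0  a_k=21  p_k/q_k = 21/1
k=1  a_k=3  p_k/q_k = 64/3
…
k=3  a_k=1  p_k/q_k = 149/7
k=4  a_k=10  p_k/q_k = 1575/74
k=5  a_k=14  p_k/q_k = 22199/1043
…
k=7  a_k=1  p_k/q_k = 245764/11547
k=8  a_k=1  p_k/q_k = 469329/22051
k=9  a_k=3  p_k/q_k = 1653751/77700
→ (1653751, 77700).  Check: 1653751²=2734892370001, 453·77700²=2734892370000, difference 1.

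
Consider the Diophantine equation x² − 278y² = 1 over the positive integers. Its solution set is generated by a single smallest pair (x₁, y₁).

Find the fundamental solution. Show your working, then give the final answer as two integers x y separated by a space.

2501 150

d=278: √d = [16; 1,2,16,2,1,32] (ℓ=6, even), read p_5/q_5
i=0: a=16 ⇒ p=16, q=1
i=1: a=1 ⇒ p=17, q=1
…
i=4: a=2 ⇒ p=1684, q=101
i=5: a=1 ⇒ p=2501, q=150
(x₁, y₁) = (2501, 150);  2501² − 278·150² = 1 ✓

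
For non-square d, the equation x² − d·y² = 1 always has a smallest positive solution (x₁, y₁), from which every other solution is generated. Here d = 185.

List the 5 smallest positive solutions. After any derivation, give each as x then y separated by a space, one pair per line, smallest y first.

d=185: √d = [13; 1,1,1,1,26] (ℓ=5, odd), read p_9/q_9
i=0: a=13 ⇒ p=13, q=1
…
i=2: a=1 ⇒ p=27, q=2
i=3: a=1 ⇒ p=41, q=3
i=4: a=1 ⇒ p=68, q=5
i=5: a=26 ⇒ p=1809, q=133
…
i=7: a=1 ⇒ p=3686, q=271
i=8: a=1 ⇒ p=5563, q=409
i=9: a=1 ⇒ p=9249, q=680
→ (9249, 680).  Check: 9249²=85544001, 185·680²=85544000, difference 1.
(9249+680√185)^2 = 171088001 + 12578640√185
(9249+680√185)^3 = 3164785833249 + 232679682040√185
(9249+680√185)^4 = 58542208172352001 + 4304108745797280√185
(9249+680√185)^5 = 1082913763607381481249 + 79617403347078403400√185

9249 680
171088001 12578640
3164785833249 232679682040
58542208172352001 4304108745797280
1082913763607381481249 79617403347078403400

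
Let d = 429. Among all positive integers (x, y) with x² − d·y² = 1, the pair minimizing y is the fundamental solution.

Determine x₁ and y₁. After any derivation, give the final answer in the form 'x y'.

1524095 73584

[20; 1,2,2,9,1,12,1,9,2,2,1,40] for √429; ℓ=12 ⇒ convergent index 11
k=0  a_k=20  p_k/q_k = 20/1
k=1  a_k=1  p_k/q_k = 21/1
…
k=3  a_k=2  p_k/q_k = 145/7
k=4  a_k=9  p_k/q_k = 1367/66
…
k=7  a_k=1  p_k/q_k = 21023/1015
…
k=9  a_k=2  p_k/q_k = 438459/21169
k=10  a_k=2  p_k/q_k = 1085636/52415
k=11  a_k=1  p_k/q_k = 1524095/73584
fundamental: x₁=1524095, y₁=73584  (since 2322865569025 − 429·5414605056 = 1)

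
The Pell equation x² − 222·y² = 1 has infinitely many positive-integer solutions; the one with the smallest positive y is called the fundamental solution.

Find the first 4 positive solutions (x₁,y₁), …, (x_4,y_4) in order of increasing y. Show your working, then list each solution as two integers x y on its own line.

149 10
44401 2980
13231349 888030
3942897601 264629960

√222 → a₀=14, period (1,8,1,28); ℓ=4 even so k=3
step 0: (14, 1)  from 14·(1,0) + (0,1)
step 1: (15, 1)  from 1·(14,1) + (1,0)
step 2: (134, 9)  from 8·(15,1) + (14,1)
step 3: (149, 10)  from 1·(134,9) + (15,1)
fundamental: x₁=149, y₁=10  (since 22201 − 222·100 = 1)
k=2:  x_2 = 149·149+222·10·10 = 44401,  y_2 = 149·10+10·149 = 2980
k=3:  x_3 = 149·44401+222·10·2980 = 13231349,  y_3 = 149·2980+10·44401 = 888030
k=4:  x_4 = 149·13231349+222·10·888030 = 3942897601,  y_4 = 149·888030+10·13231349 = 264629960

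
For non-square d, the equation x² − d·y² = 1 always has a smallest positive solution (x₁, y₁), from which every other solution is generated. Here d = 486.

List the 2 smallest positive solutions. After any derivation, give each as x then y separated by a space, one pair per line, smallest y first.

√486 → a₀=22, period (22,44); ℓ=2 even so k=1
a_0=22:  p_0=22·1+0=22,  q_0=22·0+1=1
a_1=22:  p_1=22·22+1=485,  q_1=22·1+0=22
fundamental: x₁=485, y₁=22  (since 235225 − 486·484 = 1)
k=2:  x_2 = 485·485+486·22·22 = 470449,  y_2 = 485·22+22·485 = 21340

485 22
470449 21340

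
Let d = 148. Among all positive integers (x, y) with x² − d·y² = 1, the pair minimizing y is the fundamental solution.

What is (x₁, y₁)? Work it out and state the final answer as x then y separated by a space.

[12; 6,24] for √148; ℓ=2 ⇒ convergent index 1
a_0=12:  p_0=12·1+0=12,  q_0=12·0+1=1
a_1=6:  p_1=6·12+1=73,  q_1=6·1+0=6
fundamental: x₁=73, y₁=6  (since 5329 − 148·36 = 1)

73 6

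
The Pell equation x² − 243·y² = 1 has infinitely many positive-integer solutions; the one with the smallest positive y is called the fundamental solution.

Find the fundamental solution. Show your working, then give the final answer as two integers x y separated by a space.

√243 = [15; 1,1,2,3,15,3,2,1,1,30, …], period ℓ=10 (even) → k=9
step 0: (15, 1)  from 15·(1,0) + (0,1)
step 1: (16, 1)  from 1·(15,1) + (1,0)
step 2: (31, 2)  from 1·(16,1) + (15,1)
step 3: (78, 5)  from 2·(31,2) + (16,1)
…
step 8: (41325, 2651)  from 1·(28901,1854) + (12424,797)
step 9: (70226, 4505)  from 1·(41325,2651) + (28901,1854)
→ (70226, 4505).  Check: 70226²=4931691076, 243·4505²=4931691075, difference 1.

70226 4505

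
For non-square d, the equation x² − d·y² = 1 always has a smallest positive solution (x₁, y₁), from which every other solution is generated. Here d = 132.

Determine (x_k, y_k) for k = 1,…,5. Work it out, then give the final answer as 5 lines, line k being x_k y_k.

√132 = [11; 2,22, …], period ℓ=2 (even) → k=1
step 0: (11, 1)  from 11·(1,0) + (0,1)
step 1: (23, 2)  from 2·(11,1) + (1,0)
fundamental: x₁=23, y₁=2  (since 529 − 132·4 = 1)
n=2: (23,2)∘(23,2) = (23·23+132·2·2, 23·2+2·23) = (1057,92)
n=3: (1057,92)∘(23,2) = (23·1057+132·2·92, 23·92+2·1057) = (48599,4230)
n=4: (48599,4230)∘(23,2) = (23·48599+132·2·4230, 23·4230+2·48599) = (2234497,194488)
n=5: (2234497,194488)∘(23,2) = (23·2234497+132·2·194488, 23·194488+2·2234497) = (102738263,8942218)

23 2
1057 92
48599 4230
2234497 194488
102738263 8942218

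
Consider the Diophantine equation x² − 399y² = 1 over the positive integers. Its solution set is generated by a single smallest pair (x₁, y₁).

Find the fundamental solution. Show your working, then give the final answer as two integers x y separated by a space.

20 1

√399 → a₀=19, period (1,38); ℓ=2 even so k=1
a_0=19:  p_0=19·1+0=19,  q_0=19·0+1=1
a_1=1:  p_1=1·19+1=20,  q_1=1·1+0=1
→ (20, 1).  Check: 20²=400, 399·1²=399, difference 1.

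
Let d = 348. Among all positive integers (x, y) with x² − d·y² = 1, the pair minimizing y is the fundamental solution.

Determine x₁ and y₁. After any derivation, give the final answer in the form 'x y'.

1567 84

√348 = [18; 1,1,1,8,1,1,1,36, …], period ℓ=8 (even) → k=7
step 0: (18, 1)  from 18·(1,0) + (0,1)
step 1: (19, 1)  from 1·(18,1) + (1,0)
…
step 4: (485, 26)  from 8·(56,3) + (37,2)
…
step 6: (1026, 55)  from 1·(541,29) + (485,26)
step 7: (1567, 84)  from 1·(1026,55) + (541,29)
fundamental: x₁=1567, y₁=84  (since 2455489 − 348·7056 = 1)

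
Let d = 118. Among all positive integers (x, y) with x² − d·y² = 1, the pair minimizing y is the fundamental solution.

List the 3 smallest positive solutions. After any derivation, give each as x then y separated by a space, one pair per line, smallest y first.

√118 = [10; 1,6,3,2,10,2,3,6,1,20, …], period ℓ=10 (even) → k=9
a_0=10:  p_0=10·1+0=10,  q_0=10·0+1=1
a_1=1:  p_1=1·10+1=11,  q_1=1·1+0=1
a_2=6:  p_2=6·11+10=76,  q_2=6·1+1=7
…
a_4=2:  p_4=2·239+76=554,  q_4=2·22+7=51
a_5=10:  p_5=10·554+239=5779,  q_5=10·51+22=532
a_6=2:  p_6=2·5779+554=12112,  q_6=2·532+51=1115
a_7=3:  p_7=3·12112+5779=42115,  q_7=3·1115+532=3877
a_8=6:  p_8=6·42115+12112=264802,  q_8=6·3877+1115=24377
a_9=1:  p_9=1·264802+42115=306917,  q_9=1·24377+3877=28254
fundamental: x₁=306917, y₁=28254  (since 94198044889 − 118·798288516 = 1)
k=2:  x_2 = 306917·306917+118·28254·28254 = 188396089777,  y_2 = 306917·28254+28254·306917 = 17343265836
k=3:  x_3 = 306917·188396089777+118·28254·17343265836 = 115643925371868101,  y_3 = 306917·17343265836+28254·188396089777 = 10645886241146970

306917 28254
188396089777 17343265836
115643925371868101 10645886241146970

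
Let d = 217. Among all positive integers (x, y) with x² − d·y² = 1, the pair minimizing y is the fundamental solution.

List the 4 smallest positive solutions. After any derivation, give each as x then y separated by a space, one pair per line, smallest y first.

3844063 260952
29553640695937 2006231855952
227212113429087499999 15424163293772565000
1746835356769087211376615937 118582910847096488831334048

√217 = [14; 1,2,1,2,1,…,2,1,28, …], period ℓ=16 (even) → k=15
step 0: (14, 1)  from 14·(1,0) + (0,1)
step 1: (15, 1)  from 1·(14,1) + (1,0)
…
step 4: (162, 11)  from 2·(59,4) + (44,3)
…
step 6: (383, 26)  from 1·(221,15) + (162,11)
step 7: (3668, 249)  from 9·(383,26) + (221,15)
step 8: (15055, 1022)  from 4·(3668,249) + (383,26)
step 9: (139163, 9447)  from 9·(15055,1022) + (3668,249)
…
step 14: (2809702, 190735)  from 2·(1034361,70217) + (740980,50301)
step 15: (3844063, 260952)  from 1·(2809702,190735) + (1034361,70217)
→ (3844063, 260952).  Check: 3844063²=14776820347969, 217·260952²=14776820347968, difference 1.
(x_2, y_2) = (3844063·3844063 + 217·260952·260952, 3844063·260952 + 260952·3844063) = (29553640695937, 2006231855952)
(x_3, y_3) = (3844063·29553640695937 + 217·260952·2006231855952, 3844063·2006231855952 + 260952·29553640695937) = (227212113429087499999, 15424163293772565000)
(x_4, y_4) = (3844063·227212113429087499999 + 217·260952·15424163293772565000, 3844063·15424163293772565000 + 260952·227212113429087499999) = (1746835356769087211376615937, 118582910847096488831334048)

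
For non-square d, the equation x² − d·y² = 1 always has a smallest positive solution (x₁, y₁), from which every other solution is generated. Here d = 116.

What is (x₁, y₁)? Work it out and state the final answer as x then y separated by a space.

√116 = [10; 1,3,2,1,4,1,2,3,1,20, …], period ℓ=10 (even) → k=9
k=0  a_k=10  p_k/q_k = 10/1
…
k=2  a_k=3  p_k/q_k = 43/4
…
k=5  a_k=4  p_k/q_k = 657/61
k=6  a_k=1  p_k/q_k = 797/74
k=7  a_k=2  p_k/q_k = 2251/209
k=8  a_k=3  p_k/q_k = 7550/701
k=9  a_k=1  p_k/q_k = 9801/910
fundamental: x₁=9801, y₁=910  (since 96059601 − 116·828100 = 1)

9801 910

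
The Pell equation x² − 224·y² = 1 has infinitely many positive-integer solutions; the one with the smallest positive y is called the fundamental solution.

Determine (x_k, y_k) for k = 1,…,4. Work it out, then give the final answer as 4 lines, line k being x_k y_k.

[14; 1,28] for √224; ℓ=2 ⇒ convergent index 1
a_0=14:  p_0=14·1+0=14,  q_0=14·0+1=1
a_1=1:  p_1=1·14+1=15,  q_1=1·1+0=1
fundamental: x₁=15, y₁=1  (since 225 − 224·1 = 1)
(x_2, y_2) = (15·15 + 224·1·1, 15·1 + 1·15) = (449, 30)
(x_3, y_3) = (15·449 + 224·1·30, 15·30 + 1·449) = (13455, 899)
(x_4, y_4) = (15·13455 + 224·1·899, 15·899 + 1·13455) = (403201, 26940)

15 1
449 30
13455 899
403201 26940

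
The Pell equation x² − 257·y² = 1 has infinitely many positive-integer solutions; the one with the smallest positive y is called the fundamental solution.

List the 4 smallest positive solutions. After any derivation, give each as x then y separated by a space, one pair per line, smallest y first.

513 32
526337 32832
540021249 33685600
554061275137 34561392768

√257 → a₀=16, period (32); ℓ=1 odd so k=1
step 0: (16, 1)  from 16·(1,0) + (0,1)
step 1: (513, 32)  from 32·(16,1) + (1,0)
(x₁, y₁) = (513, 32);  513² − 257·32² = 1 ✓
n=2: (513,32)∘(513,32) = (513·513+257·32·32, 513·32+32·513) = (526337,32832)
n=3: (526337,32832)∘(513,32) = (513·526337+257·32·32832, 513·32832+32·526337) = (540021249,33685600)
n=4: (540021249,33685600)∘(513,32) = (513·540021249+257·32·33685600, 513·33685600+32·540021249) = (554061275137,34561392768)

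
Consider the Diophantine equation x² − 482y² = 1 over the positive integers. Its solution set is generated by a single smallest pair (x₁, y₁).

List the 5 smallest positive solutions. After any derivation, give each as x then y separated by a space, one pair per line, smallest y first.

√482 → a₀=21, period (1,20,1,42); ℓ=4 even so k=3
k=0  a_k=21  p_k/q_k = 21/1
…
k=2  a_k=20  p_k/q_k = 461/21
k=3  a_k=1  p_k/q_k = 483/22
→ (483, 22).  Check: 483²=233289, 482·22²=233288, difference 1.
(483+22√482)^2 = 466577 + 21252√482
(483+22√482)^3 = 450712899 + 20529410√482
(483+22√482)^4 = 435388193857 + 19831388808√482
(483+22√482)^5 = 420584544552963 + 19157101059118√482

483 22
466577 21252
450712899 20529410
435388193857 19831388808
420584544552963 19157101059118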